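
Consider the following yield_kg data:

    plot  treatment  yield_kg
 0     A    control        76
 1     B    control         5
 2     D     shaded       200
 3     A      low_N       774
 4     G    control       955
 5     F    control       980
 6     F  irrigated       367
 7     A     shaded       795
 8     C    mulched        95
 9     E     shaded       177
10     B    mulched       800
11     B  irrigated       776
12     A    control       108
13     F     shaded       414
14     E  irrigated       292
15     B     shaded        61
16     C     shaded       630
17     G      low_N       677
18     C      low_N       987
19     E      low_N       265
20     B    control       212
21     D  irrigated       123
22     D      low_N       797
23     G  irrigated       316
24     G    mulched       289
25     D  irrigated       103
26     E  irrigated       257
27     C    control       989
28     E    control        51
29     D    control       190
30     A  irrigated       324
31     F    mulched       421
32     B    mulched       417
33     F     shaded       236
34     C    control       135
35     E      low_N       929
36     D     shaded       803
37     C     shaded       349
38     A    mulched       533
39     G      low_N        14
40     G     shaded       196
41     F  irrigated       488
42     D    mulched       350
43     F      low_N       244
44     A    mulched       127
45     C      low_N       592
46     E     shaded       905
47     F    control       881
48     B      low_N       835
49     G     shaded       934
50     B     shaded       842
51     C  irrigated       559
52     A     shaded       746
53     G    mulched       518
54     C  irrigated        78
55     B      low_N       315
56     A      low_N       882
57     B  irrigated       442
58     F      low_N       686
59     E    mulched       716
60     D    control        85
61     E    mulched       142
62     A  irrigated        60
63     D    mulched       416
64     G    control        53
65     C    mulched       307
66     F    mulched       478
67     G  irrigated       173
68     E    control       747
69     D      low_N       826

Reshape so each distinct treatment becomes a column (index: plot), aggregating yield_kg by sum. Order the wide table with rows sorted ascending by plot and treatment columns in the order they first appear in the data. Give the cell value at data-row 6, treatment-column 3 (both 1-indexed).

With rows sorted ascending by plot, row 6 is plot=F. treatment columns in first-appearance order: control, shaded, low_N, irrigated, mulched; column 3 is low_N.
Long rows with plot=F, treatment=low_N: 244 + 686 = 930.

930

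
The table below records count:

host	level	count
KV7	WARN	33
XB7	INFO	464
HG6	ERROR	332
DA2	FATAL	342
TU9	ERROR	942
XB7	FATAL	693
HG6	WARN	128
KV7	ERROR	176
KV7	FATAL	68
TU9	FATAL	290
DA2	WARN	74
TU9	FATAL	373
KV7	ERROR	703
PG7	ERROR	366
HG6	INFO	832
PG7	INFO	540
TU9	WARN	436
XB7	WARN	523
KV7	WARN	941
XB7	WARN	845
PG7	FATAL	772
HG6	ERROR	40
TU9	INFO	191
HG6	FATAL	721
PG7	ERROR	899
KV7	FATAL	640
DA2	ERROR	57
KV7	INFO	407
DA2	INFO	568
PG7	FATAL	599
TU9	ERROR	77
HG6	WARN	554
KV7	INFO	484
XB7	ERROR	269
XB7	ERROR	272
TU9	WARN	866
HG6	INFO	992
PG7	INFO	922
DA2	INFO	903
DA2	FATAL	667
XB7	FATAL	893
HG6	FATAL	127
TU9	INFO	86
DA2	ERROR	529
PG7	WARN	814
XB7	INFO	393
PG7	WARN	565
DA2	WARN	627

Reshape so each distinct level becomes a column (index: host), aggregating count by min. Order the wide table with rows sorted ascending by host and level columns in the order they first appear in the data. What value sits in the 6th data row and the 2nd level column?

With rows sorted ascending by host, row 6 is host=XB7. level columns in first-appearance order: WARN, INFO, ERROR, FATAL; column 2 is INFO.
Long rows with host=XB7, level=INFO: min(464, 393) = 393.

393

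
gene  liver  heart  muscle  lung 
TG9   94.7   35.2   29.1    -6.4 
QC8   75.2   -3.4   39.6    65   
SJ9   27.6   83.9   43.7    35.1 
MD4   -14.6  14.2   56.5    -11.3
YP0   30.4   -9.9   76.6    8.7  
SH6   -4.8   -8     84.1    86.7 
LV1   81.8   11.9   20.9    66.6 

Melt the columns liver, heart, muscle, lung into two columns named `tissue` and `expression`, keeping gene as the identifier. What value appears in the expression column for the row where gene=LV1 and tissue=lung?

66.6

Unpivoting turns each (gene, wide-column) pair into one long row.
The wide cell at row LV1, column lung holds 66.6, so the long row (LV1, lung) has expression=66.6.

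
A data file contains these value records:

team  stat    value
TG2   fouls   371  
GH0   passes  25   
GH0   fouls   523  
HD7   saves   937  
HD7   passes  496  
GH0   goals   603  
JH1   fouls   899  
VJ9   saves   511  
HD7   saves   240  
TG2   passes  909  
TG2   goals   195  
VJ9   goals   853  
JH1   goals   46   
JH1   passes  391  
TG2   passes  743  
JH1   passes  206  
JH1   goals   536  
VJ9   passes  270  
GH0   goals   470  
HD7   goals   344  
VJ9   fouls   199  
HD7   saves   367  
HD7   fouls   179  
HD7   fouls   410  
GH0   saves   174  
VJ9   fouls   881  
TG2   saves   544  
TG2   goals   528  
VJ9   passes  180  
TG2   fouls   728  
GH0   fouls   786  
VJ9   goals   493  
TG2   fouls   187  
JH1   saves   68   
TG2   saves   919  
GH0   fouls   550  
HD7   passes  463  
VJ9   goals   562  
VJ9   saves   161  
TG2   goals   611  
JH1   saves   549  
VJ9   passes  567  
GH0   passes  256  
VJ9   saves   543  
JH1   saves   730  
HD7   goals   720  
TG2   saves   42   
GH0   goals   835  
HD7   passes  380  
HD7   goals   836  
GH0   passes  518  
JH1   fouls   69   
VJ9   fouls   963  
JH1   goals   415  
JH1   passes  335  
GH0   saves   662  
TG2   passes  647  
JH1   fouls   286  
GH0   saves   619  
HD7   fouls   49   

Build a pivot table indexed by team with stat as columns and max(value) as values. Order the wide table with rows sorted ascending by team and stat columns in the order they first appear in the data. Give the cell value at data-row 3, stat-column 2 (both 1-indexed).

391

With rows sorted ascending by team, row 3 is team=JH1. stat columns in first-appearance order: fouls, passes, saves, goals; column 2 is passes.
Long rows with team=JH1, stat=passes: max(391, 206, 335) = 391.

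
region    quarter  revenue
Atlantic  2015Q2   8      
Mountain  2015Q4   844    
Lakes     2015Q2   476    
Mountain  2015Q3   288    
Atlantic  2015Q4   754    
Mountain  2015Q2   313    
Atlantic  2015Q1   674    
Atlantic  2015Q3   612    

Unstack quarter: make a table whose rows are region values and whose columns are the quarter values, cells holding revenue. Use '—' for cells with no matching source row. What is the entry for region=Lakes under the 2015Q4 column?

—

No long-format row has region=Lakes and quarter=2015Q4, so the cell is —.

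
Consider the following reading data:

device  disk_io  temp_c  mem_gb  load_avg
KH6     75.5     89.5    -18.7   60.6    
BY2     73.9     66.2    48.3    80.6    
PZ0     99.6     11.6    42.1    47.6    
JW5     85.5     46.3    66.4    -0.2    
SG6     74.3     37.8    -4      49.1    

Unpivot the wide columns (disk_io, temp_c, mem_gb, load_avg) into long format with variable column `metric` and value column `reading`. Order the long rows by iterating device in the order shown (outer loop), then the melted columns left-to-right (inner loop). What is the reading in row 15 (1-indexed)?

66.4

20 rows total (5 × 4). Row 15: index ⌊(15-1)/4⌋ = 3 into device → JW5; (15-1) mod 4 = 2 into the melted columns → mem_gb.
So row 15 is (JW5, mem_gb, 66.4); reading = 66.4.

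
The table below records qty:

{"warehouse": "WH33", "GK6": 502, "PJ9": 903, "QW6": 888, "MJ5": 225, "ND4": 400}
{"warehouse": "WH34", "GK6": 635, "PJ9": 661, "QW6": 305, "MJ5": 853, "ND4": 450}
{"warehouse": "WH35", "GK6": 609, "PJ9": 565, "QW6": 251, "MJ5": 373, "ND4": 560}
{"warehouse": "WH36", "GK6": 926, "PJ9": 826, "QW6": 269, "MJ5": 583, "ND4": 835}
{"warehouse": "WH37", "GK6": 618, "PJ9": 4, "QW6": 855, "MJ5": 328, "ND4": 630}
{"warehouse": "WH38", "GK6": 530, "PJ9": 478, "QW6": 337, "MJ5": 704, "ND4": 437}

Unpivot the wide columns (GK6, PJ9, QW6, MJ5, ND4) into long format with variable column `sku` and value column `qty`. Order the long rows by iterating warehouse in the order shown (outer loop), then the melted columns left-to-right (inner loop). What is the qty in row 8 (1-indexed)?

305

30 rows total (6 × 5). Row 8: index ⌊(8-1)/5⌋ = 1 into warehouse → WH34; (8-1) mod 5 = 2 into the melted columns → QW6.
So row 8 is (WH34, QW6, 305); qty = 305.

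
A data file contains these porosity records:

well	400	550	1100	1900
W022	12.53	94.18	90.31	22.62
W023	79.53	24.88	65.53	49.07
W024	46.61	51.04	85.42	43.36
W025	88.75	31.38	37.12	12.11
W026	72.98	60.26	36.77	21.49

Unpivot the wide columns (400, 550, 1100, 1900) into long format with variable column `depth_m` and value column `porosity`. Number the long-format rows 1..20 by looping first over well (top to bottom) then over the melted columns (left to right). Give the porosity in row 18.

60.26

20 rows total (5 × 4). Row 18: index ⌊(18-1)/4⌋ = 4 into well → W026; (18-1) mod 4 = 1 into the melted columns → 550.
So row 18 is (W026, 550, 60.26); porosity = 60.26.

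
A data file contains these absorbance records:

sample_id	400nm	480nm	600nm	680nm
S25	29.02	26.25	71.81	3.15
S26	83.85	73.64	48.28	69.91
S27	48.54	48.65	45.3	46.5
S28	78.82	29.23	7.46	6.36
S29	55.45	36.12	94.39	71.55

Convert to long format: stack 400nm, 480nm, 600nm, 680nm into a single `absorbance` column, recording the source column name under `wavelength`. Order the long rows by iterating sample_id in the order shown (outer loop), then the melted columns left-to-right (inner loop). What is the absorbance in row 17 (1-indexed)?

20 rows total (5 × 4). Row 17: index ⌊(17-1)/4⌋ = 4 into sample_id → S29; (17-1) mod 4 = 0 into the melted columns → 400nm.
So row 17 is (S29, 400nm, 55.45); absorbance = 55.45.

55.45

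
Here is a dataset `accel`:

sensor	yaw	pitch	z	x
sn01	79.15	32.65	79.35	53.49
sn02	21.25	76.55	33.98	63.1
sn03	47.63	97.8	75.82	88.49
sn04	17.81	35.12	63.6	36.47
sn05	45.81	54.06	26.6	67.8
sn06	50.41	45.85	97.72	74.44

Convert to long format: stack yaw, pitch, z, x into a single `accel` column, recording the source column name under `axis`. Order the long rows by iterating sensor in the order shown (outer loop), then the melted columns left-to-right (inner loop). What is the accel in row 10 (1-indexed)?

97.8

24 rows total (6 × 4). Row 10: index ⌊(10-1)/4⌋ = 2 into sensor → sn03; (10-1) mod 4 = 1 into the melted columns → pitch.
So row 10 is (sn03, pitch, 97.8); accel = 97.8.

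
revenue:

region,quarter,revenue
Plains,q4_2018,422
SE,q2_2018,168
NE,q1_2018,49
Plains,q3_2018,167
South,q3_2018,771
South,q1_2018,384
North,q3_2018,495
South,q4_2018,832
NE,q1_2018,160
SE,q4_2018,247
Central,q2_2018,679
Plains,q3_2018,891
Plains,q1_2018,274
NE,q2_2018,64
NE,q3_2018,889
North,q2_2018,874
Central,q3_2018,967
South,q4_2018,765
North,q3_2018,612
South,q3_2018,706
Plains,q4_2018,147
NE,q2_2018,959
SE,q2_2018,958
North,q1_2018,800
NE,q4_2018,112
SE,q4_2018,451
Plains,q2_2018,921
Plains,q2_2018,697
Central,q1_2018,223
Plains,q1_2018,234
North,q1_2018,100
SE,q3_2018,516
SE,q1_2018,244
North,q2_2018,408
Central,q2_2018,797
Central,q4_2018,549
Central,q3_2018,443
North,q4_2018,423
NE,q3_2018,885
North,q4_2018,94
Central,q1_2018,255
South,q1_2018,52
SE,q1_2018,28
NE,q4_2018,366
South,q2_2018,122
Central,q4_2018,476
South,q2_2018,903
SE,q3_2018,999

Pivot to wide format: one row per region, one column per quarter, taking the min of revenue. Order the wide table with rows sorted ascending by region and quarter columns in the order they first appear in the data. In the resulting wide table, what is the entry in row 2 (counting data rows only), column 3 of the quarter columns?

49

With rows sorted ascending by region, row 2 is region=NE. quarter columns in first-appearance order: q4_2018, q2_2018, q1_2018, q3_2018; column 3 is q1_2018.
Long rows with region=NE, quarter=q1_2018: min(49, 160) = 49.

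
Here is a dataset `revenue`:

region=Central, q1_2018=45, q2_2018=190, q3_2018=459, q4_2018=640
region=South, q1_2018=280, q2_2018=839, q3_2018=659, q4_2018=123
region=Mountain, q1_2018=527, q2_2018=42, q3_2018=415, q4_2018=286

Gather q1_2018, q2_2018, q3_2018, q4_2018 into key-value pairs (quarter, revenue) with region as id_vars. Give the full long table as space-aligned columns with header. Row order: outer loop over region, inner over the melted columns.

Each (region, column) pair becomes one row: 3 × 4 = 12 rows.
For example, (Central, q1_2018) → revenue=45.

region    quarter  revenue
Central   q1_2018  45     
Central   q2_2018  190    
Central   q3_2018  459    
Central   q4_2018  640    
South     q1_2018  280    
South     q2_2018  839    
South     q3_2018  659    
South     q4_2018  123    
Mountain  q1_2018  527    
Mountain  q2_2018  42     
Mountain  q3_2018  415    
Mountain  q4_2018  286    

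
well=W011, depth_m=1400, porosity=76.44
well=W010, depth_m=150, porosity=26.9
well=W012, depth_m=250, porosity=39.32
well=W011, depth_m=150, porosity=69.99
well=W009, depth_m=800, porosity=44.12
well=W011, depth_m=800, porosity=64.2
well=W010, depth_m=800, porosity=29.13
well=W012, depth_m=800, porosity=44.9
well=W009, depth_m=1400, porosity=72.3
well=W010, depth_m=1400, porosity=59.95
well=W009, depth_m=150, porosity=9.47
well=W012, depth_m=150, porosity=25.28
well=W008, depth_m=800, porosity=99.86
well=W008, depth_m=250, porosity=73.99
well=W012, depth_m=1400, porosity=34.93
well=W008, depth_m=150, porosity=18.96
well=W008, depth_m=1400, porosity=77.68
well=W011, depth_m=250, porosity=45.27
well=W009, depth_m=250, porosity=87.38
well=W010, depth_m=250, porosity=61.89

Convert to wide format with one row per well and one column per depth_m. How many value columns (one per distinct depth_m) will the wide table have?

4 distinct depth_m values: 150, 250, 800, 1400.

4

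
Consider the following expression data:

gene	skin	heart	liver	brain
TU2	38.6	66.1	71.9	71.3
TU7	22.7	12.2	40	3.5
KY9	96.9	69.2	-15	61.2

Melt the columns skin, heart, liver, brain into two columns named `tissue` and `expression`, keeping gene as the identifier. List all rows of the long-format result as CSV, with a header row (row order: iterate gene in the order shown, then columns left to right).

gene,tissue,expression
TU2,skin,38.6
TU2,heart,66.1
TU2,liver,71.9
TU2,brain,71.3
TU7,skin,22.7
TU7,heart,12.2
TU7,liver,40
TU7,brain,3.5
KY9,skin,96.9
KY9,heart,69.2
KY9,liver,-15
KY9,brain,61.2

Each (gene, column) pair becomes one row: 3 × 4 = 12 rows.
For example, (TU2, skin) → expression=38.6.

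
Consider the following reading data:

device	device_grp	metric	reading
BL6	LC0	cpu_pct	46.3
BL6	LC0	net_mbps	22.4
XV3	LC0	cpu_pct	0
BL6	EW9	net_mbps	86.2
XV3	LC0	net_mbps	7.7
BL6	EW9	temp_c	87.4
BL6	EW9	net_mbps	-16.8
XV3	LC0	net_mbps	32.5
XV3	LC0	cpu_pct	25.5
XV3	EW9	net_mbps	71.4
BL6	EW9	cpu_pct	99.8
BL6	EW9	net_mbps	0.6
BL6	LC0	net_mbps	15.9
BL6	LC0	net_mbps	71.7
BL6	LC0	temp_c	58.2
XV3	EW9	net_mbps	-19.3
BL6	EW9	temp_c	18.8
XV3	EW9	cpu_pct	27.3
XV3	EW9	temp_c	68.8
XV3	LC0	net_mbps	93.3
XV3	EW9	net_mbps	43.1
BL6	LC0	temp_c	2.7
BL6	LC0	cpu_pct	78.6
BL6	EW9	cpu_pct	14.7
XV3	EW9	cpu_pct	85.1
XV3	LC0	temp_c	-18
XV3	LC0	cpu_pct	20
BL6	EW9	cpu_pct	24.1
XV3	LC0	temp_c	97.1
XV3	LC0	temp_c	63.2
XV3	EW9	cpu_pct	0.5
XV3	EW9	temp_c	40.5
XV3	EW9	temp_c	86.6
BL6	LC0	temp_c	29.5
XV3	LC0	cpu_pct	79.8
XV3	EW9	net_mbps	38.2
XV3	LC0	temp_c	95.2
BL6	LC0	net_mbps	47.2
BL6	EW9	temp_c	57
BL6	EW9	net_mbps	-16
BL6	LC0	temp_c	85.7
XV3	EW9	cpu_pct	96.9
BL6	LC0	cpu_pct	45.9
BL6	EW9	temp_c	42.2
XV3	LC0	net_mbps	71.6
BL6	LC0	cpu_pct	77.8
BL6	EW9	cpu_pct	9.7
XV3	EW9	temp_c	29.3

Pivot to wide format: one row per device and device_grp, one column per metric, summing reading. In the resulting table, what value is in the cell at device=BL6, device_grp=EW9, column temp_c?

Rows with device=BL6, device_grp=EW9 and metric=temp_c: reading values are 87.4, 18.8, 57, 42.2.
87.4 + 18.8 + 57 + 42.2 = 205.4.

205.4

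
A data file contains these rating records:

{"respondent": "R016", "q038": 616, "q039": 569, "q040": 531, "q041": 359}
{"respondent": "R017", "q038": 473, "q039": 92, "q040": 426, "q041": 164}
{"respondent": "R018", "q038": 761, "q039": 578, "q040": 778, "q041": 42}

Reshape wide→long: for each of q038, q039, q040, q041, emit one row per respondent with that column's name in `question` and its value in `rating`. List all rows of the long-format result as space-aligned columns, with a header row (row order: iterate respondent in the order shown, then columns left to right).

respondent  question  rating
R016        q038      616   
R016        q039      569   
R016        q040      531   
R016        q041      359   
R017        q038      473   
R017        q039      92    
R017        q040      426   
R017        q041      164   
R018        q038      761   
R018        q039      578   
R018        q040      778   
R018        q041      42    

Each (respondent, column) pair becomes one row: 3 × 4 = 12 rows.
For example, (R016, q038) → rating=616.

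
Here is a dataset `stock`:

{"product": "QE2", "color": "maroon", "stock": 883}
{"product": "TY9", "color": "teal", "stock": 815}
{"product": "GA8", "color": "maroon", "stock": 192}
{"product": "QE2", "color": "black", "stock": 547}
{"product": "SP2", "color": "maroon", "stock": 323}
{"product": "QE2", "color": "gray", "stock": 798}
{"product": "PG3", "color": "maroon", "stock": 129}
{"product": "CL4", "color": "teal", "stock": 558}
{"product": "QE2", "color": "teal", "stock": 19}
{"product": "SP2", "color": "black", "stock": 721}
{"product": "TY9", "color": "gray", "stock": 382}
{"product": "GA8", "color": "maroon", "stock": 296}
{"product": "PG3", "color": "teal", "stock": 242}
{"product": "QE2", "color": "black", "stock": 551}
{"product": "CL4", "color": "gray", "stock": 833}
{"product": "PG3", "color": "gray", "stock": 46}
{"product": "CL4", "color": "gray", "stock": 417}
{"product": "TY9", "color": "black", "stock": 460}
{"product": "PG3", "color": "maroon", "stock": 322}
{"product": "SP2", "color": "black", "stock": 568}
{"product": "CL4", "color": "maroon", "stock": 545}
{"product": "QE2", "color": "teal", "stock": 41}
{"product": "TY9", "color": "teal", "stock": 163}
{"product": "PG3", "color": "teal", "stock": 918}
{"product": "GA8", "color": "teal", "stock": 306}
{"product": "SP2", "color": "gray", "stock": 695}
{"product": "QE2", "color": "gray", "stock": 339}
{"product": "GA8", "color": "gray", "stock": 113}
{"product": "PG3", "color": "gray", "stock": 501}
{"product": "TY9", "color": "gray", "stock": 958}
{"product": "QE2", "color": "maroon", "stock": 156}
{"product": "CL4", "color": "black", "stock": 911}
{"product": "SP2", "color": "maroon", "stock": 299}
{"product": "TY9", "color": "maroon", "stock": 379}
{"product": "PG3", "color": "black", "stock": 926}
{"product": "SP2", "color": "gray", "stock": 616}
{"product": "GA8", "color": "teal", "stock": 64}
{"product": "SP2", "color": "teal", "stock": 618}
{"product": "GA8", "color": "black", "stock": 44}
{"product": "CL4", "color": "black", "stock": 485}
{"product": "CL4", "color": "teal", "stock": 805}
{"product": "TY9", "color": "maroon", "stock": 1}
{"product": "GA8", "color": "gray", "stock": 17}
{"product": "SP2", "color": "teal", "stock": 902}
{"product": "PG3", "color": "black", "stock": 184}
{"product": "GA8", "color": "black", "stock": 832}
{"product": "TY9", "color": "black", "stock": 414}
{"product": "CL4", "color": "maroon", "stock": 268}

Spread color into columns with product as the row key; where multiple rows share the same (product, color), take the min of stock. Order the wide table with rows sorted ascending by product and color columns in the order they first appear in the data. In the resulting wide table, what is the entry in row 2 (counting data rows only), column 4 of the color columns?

With rows sorted ascending by product, row 2 is product=GA8. color columns in first-appearance order: maroon, teal, black, gray; column 4 is gray.
Long rows with product=GA8, color=gray: min(113, 17) = 17.

17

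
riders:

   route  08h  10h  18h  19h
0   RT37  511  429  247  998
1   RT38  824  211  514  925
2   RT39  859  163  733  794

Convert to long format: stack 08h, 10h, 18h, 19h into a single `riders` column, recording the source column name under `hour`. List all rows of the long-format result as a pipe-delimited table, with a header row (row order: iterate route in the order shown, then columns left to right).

| route | hour | riders |
| RT37 | 08h | 511 |
| RT37 | 10h | 429 |
| RT37 | 18h | 247 |
| RT37 | 19h | 998 |
| RT38 | 08h | 824 |
| RT38 | 10h | 211 |
| RT38 | 18h | 514 |
| RT38 | 19h | 925 |
| RT39 | 08h | 859 |
| RT39 | 10h | 163 |
| RT39 | 18h | 733 |
| RT39 | 19h | 794 |

Each (route, column) pair becomes one row: 3 × 4 = 12 rows.
For example, (RT37, 08h) → riders=511.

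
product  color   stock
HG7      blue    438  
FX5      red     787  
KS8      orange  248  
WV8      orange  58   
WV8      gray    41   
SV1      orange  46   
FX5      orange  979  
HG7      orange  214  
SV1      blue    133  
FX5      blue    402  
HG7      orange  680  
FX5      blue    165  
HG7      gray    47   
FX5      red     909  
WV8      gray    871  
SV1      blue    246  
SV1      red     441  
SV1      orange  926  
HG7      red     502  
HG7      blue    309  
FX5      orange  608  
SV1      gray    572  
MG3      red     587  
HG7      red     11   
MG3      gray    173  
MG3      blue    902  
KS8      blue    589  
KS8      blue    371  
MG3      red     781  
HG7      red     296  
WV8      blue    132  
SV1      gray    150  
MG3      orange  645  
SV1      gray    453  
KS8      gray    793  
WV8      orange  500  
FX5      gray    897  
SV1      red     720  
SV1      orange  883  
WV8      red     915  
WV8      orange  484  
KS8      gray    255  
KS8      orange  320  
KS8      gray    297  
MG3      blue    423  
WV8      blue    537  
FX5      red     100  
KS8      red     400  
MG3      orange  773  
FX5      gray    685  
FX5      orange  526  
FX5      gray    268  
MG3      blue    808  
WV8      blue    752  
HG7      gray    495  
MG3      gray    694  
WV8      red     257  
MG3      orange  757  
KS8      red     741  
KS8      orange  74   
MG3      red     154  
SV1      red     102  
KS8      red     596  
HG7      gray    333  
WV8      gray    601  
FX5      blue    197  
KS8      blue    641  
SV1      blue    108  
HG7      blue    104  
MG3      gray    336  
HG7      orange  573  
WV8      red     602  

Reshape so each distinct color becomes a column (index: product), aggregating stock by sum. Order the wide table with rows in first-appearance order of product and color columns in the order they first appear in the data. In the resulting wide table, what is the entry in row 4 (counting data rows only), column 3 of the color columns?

1042

With rows in first-appearance order of product, row 4 is product=WV8. color columns in first-appearance order: blue, red, orange, gray; column 3 is orange.
Long rows with product=WV8, color=orange: 58 + 500 + 484 = 1042.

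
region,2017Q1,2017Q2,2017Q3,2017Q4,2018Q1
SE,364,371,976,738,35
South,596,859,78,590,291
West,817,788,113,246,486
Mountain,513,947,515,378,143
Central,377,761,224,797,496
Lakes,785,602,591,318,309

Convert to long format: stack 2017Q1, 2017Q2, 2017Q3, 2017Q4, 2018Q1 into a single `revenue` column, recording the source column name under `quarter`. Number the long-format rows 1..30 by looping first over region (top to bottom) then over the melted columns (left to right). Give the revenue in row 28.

591

30 rows total (6 × 5). Row 28: index ⌊(28-1)/5⌋ = 5 into region → Lakes; (28-1) mod 5 = 2 into the melted columns → 2017Q3.
So row 28 is (Lakes, 2017Q3, 591); revenue = 591.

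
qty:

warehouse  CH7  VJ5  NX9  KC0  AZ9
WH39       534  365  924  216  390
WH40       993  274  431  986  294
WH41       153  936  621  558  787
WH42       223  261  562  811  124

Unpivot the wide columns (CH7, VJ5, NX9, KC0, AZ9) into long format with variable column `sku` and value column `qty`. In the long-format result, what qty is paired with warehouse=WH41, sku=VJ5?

936

Unpivoting turns each (warehouse, wide-column) pair into one long row.
The wide cell at row WH41, column VJ5 holds 936, so the long row (WH41, VJ5) has qty=936.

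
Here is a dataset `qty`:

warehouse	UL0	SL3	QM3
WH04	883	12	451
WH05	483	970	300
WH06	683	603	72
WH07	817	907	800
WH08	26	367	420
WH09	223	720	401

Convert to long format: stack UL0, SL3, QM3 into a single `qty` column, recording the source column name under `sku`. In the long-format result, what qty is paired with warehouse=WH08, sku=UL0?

Unpivoting turns each (warehouse, wide-column) pair into one long row.
The wide cell at row WH08, column UL0 holds 26, so the long row (WH08, UL0) has qty=26.

26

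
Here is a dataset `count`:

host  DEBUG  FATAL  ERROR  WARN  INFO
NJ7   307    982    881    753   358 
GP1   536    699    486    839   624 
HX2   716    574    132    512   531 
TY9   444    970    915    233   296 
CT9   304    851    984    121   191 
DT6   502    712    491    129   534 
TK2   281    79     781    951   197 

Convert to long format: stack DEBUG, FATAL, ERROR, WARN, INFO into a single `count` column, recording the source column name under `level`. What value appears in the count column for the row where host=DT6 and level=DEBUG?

Unpivoting turns each (host, wide-column) pair into one long row.
The wide cell at row DT6, column DEBUG holds 502, so the long row (DT6, DEBUG) has count=502.

502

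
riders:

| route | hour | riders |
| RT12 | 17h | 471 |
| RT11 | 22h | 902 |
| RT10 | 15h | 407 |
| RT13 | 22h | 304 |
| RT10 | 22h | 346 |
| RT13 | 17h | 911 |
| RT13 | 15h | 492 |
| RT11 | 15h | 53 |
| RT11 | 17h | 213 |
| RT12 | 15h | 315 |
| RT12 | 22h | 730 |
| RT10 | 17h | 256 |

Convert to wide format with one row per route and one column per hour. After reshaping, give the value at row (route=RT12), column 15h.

Wide layout: rows indexed by route, columns are the 3 distinct hour values (17h, 22h, 15h).
Cell (route=RT12, hour=15h) draws from the long row where route=RT12 and hour=15h, which has riders=315.

315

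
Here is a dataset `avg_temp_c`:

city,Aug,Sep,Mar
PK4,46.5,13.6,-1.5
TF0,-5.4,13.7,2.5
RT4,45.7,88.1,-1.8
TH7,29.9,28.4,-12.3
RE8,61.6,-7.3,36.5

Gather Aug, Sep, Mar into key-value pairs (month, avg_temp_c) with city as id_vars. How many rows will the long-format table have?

15

5 city values × 3 melted columns = 15 rows.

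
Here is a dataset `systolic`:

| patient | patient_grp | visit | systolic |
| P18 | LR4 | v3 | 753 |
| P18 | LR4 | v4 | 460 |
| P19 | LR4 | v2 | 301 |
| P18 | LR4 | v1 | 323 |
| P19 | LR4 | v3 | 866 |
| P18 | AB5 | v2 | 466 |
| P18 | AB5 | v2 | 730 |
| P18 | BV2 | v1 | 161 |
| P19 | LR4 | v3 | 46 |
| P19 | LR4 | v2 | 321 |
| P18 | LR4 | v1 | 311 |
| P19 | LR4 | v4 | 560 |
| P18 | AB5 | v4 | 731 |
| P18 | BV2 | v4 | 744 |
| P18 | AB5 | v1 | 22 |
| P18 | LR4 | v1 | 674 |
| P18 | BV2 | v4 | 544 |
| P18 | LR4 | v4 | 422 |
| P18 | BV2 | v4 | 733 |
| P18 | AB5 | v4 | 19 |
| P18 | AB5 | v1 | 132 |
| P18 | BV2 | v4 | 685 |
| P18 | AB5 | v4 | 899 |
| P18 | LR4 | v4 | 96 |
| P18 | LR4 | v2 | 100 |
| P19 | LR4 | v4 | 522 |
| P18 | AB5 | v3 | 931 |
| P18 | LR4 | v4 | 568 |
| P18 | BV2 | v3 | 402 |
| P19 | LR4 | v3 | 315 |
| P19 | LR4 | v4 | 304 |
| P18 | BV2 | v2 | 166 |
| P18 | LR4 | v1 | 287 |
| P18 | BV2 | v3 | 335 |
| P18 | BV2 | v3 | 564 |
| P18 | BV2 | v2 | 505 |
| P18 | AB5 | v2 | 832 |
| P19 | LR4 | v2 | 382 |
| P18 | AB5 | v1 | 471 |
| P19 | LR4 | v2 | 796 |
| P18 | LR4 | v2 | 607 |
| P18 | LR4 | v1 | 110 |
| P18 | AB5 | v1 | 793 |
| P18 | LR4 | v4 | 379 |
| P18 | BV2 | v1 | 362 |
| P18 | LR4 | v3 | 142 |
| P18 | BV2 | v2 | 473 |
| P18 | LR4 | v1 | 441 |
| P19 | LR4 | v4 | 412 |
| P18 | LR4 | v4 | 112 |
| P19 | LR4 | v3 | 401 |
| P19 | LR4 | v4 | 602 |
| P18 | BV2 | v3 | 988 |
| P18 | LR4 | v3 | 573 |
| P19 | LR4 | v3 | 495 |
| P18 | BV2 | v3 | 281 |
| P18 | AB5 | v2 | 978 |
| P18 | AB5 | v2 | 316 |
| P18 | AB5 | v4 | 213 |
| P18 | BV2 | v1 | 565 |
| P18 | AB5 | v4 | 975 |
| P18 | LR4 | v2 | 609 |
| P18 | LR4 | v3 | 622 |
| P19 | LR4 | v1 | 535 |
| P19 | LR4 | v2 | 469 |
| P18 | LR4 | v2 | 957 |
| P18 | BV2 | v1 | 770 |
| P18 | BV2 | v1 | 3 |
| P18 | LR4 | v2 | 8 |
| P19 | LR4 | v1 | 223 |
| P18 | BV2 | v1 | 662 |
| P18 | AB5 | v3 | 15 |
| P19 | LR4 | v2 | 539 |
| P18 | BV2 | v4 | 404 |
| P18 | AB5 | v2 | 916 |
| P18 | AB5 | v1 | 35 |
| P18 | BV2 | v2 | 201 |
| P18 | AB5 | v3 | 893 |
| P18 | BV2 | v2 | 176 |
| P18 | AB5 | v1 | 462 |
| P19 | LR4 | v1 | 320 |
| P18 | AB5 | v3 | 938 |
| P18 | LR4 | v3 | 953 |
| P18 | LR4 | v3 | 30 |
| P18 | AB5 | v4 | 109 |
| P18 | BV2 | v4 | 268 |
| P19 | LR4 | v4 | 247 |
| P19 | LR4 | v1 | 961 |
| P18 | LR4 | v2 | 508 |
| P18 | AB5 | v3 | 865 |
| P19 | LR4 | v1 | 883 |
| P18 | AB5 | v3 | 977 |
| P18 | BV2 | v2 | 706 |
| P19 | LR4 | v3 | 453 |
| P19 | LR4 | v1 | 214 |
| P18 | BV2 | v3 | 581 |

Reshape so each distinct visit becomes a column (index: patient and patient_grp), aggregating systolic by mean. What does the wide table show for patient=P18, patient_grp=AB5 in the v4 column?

491

Rows with patient=P18, patient_grp=AB5 and visit=v4: systolic values are 731, 19, 899, 213, 975, 109.
(731 + 19 + 899 + 213 + 975 + 109) / 6 = 491.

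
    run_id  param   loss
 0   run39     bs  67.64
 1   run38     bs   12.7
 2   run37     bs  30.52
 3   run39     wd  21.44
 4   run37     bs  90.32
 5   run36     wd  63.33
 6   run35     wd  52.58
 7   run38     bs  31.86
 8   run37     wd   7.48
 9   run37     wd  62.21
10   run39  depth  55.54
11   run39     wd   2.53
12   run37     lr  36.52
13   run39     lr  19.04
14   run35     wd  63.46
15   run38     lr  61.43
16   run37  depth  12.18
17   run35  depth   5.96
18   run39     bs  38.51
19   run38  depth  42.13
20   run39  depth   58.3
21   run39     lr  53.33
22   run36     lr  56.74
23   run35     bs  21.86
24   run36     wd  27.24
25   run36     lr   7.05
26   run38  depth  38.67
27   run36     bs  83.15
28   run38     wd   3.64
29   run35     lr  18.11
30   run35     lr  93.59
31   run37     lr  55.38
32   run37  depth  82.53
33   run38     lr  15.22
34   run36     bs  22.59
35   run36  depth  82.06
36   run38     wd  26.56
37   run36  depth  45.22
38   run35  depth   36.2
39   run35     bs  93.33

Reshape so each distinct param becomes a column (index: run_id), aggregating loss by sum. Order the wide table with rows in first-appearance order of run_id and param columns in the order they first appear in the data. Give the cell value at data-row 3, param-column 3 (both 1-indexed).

94.71

With rows in first-appearance order of run_id, row 3 is run_id=run37. param columns in first-appearance order: bs, wd, depth, lr; column 3 is depth.
Long rows with run_id=run37, param=depth: 12.18 + 82.53 = 94.71.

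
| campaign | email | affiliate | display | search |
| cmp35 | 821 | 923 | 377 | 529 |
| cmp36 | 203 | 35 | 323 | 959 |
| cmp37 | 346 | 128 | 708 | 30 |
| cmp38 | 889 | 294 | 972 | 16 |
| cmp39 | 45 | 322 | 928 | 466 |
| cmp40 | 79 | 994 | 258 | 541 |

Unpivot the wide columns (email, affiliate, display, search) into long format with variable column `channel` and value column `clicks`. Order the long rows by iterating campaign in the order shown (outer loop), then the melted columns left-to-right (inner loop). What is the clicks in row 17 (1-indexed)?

45

24 rows total (6 × 4). Row 17: index ⌊(17-1)/4⌋ = 4 into campaign → cmp39; (17-1) mod 4 = 0 into the melted columns → email.
So row 17 is (cmp39, email, 45); clicks = 45.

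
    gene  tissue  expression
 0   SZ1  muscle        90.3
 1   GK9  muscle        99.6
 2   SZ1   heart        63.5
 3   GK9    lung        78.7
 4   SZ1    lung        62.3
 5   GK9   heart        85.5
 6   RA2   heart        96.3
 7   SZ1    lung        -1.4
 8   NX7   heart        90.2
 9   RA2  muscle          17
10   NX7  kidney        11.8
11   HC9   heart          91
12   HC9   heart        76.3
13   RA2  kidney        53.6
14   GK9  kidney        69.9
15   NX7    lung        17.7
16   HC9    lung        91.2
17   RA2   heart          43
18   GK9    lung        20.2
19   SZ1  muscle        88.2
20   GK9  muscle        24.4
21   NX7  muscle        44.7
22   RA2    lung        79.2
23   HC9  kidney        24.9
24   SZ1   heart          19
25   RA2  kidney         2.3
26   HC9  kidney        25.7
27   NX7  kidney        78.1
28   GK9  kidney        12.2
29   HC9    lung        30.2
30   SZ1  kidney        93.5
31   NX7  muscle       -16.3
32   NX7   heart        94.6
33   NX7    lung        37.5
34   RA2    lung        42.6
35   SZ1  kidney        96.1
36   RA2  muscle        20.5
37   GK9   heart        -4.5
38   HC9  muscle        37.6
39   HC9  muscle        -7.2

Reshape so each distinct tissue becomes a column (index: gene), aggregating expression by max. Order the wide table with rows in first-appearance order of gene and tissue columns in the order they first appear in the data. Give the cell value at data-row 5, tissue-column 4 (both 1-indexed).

With rows in first-appearance order of gene, row 5 is gene=HC9. tissue columns in first-appearance order: muscle, heart, lung, kidney; column 4 is kidney.
Long rows with gene=HC9, tissue=kidney: max(24.9, 25.7) = 25.7.

25.7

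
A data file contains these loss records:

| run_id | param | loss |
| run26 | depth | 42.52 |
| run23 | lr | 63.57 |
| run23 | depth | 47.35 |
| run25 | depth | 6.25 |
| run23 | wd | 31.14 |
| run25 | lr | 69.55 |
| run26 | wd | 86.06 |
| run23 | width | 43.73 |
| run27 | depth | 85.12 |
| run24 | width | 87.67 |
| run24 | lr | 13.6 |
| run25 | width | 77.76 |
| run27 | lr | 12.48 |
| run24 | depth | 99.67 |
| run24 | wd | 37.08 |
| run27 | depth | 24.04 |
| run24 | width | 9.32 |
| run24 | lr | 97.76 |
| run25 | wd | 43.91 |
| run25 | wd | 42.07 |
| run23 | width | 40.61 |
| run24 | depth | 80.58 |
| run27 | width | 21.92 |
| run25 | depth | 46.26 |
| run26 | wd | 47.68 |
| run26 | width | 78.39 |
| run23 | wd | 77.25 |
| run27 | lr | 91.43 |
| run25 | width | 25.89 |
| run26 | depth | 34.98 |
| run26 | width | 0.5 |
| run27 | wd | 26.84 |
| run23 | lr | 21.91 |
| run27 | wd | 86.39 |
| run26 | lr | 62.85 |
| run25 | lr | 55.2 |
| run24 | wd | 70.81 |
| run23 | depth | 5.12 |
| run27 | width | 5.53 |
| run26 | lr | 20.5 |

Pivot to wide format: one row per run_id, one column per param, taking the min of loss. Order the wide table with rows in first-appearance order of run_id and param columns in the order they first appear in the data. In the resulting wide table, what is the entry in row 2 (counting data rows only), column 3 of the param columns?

31.14

With rows in first-appearance order of run_id, row 2 is run_id=run23. param columns in first-appearance order: depth, lr, wd, width; column 3 is wd.
Long rows with run_id=run23, param=wd: min(31.14, 77.25) = 31.14.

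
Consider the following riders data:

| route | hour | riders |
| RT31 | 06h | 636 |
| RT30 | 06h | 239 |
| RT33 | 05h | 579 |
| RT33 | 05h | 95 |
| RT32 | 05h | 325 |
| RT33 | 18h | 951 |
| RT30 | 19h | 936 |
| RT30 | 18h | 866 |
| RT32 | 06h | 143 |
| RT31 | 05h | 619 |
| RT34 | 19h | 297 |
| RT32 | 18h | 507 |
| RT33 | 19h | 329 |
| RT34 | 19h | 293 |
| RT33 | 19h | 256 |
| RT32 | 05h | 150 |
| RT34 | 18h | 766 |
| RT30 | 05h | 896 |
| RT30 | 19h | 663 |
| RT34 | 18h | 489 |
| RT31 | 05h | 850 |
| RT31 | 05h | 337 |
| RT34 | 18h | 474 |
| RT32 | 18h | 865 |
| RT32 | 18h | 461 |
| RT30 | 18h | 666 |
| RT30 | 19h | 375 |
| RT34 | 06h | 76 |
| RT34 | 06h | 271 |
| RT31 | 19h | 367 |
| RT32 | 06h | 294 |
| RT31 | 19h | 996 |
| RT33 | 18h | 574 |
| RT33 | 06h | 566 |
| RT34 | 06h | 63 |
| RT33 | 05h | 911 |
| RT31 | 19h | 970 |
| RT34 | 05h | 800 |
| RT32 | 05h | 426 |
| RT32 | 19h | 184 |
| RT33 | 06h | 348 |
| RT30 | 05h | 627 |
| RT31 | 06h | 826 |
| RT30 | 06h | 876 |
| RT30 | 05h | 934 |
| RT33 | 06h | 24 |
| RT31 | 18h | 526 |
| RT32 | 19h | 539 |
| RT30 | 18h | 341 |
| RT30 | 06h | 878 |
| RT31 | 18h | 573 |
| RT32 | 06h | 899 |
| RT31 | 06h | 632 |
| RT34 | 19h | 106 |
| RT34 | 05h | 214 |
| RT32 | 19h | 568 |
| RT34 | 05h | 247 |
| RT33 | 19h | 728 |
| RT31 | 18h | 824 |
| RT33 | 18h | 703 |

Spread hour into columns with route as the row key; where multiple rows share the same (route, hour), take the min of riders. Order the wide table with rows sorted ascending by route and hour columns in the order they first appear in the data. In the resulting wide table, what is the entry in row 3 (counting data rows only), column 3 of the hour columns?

461

With rows sorted ascending by route, row 3 is route=RT32. hour columns in first-appearance order: 06h, 05h, 18h, 19h; column 3 is 18h.
Long rows with route=RT32, hour=18h: min(507, 865, 461) = 461.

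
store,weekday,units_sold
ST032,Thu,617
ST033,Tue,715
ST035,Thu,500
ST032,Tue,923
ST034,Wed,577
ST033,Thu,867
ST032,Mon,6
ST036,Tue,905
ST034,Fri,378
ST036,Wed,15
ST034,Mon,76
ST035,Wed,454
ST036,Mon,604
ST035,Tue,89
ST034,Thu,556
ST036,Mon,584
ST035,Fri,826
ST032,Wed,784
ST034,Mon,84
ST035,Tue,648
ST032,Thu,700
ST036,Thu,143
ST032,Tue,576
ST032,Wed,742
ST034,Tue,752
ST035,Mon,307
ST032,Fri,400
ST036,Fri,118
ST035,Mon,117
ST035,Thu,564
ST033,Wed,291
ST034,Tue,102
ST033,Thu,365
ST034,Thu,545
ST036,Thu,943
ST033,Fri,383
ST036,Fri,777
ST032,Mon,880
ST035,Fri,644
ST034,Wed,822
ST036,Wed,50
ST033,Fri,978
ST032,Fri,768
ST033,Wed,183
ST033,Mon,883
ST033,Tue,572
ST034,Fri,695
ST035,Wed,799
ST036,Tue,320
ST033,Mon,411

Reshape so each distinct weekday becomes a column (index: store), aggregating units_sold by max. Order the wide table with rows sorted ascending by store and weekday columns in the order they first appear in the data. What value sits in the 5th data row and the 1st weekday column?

943

With rows sorted ascending by store, row 5 is store=ST036. weekday columns in first-appearance order: Thu, Tue, Wed, Mon, Fri; column 1 is Thu.
Long rows with store=ST036, weekday=Thu: max(143, 943) = 943.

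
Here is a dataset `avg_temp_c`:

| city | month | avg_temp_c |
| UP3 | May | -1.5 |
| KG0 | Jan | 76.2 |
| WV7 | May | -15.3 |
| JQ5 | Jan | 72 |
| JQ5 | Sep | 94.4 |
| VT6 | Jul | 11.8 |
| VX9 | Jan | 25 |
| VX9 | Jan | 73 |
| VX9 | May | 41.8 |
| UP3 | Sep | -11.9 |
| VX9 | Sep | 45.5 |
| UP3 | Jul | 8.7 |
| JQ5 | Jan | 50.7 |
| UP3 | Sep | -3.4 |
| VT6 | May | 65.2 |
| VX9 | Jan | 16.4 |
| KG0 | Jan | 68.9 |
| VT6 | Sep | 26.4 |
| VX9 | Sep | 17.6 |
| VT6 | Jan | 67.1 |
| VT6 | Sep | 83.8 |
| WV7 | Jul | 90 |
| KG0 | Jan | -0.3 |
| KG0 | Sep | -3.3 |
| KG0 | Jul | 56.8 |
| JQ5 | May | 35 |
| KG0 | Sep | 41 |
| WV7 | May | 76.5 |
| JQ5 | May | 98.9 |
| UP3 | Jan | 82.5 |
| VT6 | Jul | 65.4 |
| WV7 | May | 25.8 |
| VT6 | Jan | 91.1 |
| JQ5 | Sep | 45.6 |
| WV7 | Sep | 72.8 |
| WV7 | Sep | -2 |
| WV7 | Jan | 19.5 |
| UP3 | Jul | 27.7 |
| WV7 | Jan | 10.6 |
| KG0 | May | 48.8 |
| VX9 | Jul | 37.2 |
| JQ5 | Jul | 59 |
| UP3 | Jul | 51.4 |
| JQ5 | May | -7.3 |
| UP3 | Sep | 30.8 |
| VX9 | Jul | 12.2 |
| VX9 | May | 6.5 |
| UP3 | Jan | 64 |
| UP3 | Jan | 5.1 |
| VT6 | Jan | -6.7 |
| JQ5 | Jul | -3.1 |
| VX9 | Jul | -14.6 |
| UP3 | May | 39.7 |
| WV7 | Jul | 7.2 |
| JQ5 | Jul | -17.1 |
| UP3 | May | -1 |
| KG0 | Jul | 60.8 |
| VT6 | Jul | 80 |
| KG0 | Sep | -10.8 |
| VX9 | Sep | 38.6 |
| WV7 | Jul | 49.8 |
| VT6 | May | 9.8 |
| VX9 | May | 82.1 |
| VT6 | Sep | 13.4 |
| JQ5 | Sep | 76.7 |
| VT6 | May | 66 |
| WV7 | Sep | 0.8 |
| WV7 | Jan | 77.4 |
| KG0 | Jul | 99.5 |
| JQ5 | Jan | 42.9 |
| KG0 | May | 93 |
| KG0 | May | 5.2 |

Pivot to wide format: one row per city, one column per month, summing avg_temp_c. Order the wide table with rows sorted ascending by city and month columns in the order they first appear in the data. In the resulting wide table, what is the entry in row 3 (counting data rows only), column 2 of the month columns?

151.6

With rows sorted ascending by city, row 3 is city=UP3. month columns in first-appearance order: May, Jan, Sep, Jul; column 2 is Jan.
Long rows with city=UP3, month=Jan: 82.5 + 64 + 5.1 = 151.6.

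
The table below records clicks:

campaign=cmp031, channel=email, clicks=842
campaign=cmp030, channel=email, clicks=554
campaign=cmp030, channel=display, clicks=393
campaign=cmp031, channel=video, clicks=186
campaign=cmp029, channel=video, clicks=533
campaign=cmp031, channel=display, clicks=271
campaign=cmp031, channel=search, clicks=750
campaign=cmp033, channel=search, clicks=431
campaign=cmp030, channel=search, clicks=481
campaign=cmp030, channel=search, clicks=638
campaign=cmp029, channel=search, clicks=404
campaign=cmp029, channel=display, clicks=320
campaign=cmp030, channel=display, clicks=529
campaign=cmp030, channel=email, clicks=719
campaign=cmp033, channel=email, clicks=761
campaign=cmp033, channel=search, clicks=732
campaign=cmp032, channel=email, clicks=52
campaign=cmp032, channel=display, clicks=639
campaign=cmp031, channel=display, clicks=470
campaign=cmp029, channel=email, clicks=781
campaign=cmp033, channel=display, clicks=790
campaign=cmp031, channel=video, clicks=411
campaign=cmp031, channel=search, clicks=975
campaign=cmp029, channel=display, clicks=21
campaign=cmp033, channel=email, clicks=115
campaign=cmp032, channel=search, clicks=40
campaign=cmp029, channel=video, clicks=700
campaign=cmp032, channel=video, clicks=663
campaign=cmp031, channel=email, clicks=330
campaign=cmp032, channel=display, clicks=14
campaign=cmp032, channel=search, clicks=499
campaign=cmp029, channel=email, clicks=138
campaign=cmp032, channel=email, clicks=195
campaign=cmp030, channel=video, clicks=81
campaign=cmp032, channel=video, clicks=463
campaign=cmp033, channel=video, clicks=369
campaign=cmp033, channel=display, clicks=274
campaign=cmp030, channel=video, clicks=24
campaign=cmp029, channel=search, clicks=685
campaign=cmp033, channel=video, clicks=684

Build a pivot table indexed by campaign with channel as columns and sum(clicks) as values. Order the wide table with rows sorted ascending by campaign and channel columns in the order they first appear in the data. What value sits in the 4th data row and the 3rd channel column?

With rows sorted ascending by campaign, row 4 is campaign=cmp032. channel columns in first-appearance order: email, display, video, search; column 3 is video.
Long rows with campaign=cmp032, channel=video: 663 + 463 = 1126.

1126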